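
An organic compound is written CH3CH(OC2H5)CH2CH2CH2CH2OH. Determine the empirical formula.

Atom tally by fragment:
  CH3 → C:1 H:3
  CH(OC2H5) → C:3 H:6 O:1
  CH2 → C:1 H:2
  CH2 → C:1 H:2
  CH2 → C:1 H:2
  CH2OH → C:1 H:3 O:1
Element totals:
  C: 8
  H: 18
  O: 2
Molecular formula: C8H18O2.
gcd of subscripts = 2; dividing each by 2:
  C: 8/2 = 4
  H: 18/2 = 9
  O: 2/2 = 1

C4H9O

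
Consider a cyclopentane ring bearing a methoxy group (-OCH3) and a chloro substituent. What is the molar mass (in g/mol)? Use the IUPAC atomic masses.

Atom tally by fragment:
  cyclopentane ring core → C:5 H:10
  (− 2 ring H displaced by substituents)
  + OCH3 → C:1 H:3 O:1
  + Cl → Cl:1
Element totals:
  C: 6
  H: 11
  Cl: 1
  O: 1
Molecular formula: C6H11ClO.
  M = 6(12.011) + 11(1.008) + 35.45 + 15.999
    = 72.066 + 11.088 + 35.450 + 15.999 = 134.603

134.60 g/mol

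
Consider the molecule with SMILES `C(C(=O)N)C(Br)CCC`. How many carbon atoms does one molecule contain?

Atom tally by fragment:
  H2NOCCH2 → C:2 H:4 O:1 N:1
  CH(Br) → C:1 H:1 Br:1
  CH2 → C:1 H:2
  CH2 → C:1 H:2
  CH3 → C:1 H:3
Element totals:
  C: 6
  H: 12
  Br: 1
  N: 1
  O: 1

6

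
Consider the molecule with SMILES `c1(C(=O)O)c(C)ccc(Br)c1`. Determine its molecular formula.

Atom tally by fragment:
  benzene ring core → C:6 H:6
  (− 3 ring H displaced by substituents)
  + COOH → C:1 H:1 O:2
  + CH3 → C:1 H:3
  + Br → Br:1
Element totals:
  C: 8
  H: 7
  Br: 1
  O: 2

C8H7BrO2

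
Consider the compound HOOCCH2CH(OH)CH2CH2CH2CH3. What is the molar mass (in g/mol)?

Element totals:
  C: 7
  H: 14
  O: 3
Molecular formula: C7H14O3.
  M = 7(12.011) + 14(1.008) + 3(15.999)
    = 84.077 + 14.112 + 47.997 = 146.186

146.19 g/mol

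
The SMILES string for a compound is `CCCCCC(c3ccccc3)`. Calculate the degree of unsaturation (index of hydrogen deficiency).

4

Atom tally by fragment:
  CH3 → C:1 H:3
  CH2 → C:1 H:2
  CH2 → C:1 H:2
  CH2 → C:1 H:2
  CH2 → C:1 H:2
  CH2C6H5 → C:7 H:7
Element totals:
  C: 12
  H: 18
Molecular formula: C12H18.
DoU = (2C + 2 + N − H − X) / 2 = (2·12 + 2 + 0 − 18 − 0) / 2 = 4.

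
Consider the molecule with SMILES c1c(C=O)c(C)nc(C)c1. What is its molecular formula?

C8H9NO

Atom tally by fragment:
  pyridine ring core → C:5 H:5 N:1
  (− 3 ring H displaced by substituents)
  + CHO → C:1 H:1 O:1
  + CH3 → C:1 H:3
  + CH3 → C:1 H:3
Element totals:
  C: 8
  H: 9
  N: 1
  O: 1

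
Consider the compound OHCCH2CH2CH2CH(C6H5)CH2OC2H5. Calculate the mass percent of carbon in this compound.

Atom tally by fragment:
  OHCCH2 → C:2 H:3 O:1
  CH2 → C:1 H:2
  CH2 → C:1 H:2
  CH(C6H5) → C:7 H:6
  CH2OC2H5 → C:3 H:7 O:1
Element totals:
  C: 14
  H: 20
  O: 2
Molecular formula: C14H20O2.
Molar mass = 220.312 g/mol.
Mass from C: 14 × 12.011 = 168.154 g/mol.
%C = 168.154 / 220.312 × 100 = 76.33%.

76.33%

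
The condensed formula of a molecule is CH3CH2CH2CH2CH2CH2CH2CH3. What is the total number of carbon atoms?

Atom tally by fragment:
  CH3 → C:1 H:3
  CH2 → C:1 H:2
  CH2 → C:1 H:2
  CH2 → C:1 H:2
  CH2 → C:1 H:2
  CH2 → C:1 H:2
  CH2 → C:1 H:2
  CH3 → C:1 H:3
Element totals:
  C: 8
  H: 18

8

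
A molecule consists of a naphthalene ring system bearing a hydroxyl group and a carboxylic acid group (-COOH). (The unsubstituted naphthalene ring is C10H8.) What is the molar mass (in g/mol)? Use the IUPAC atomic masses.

Atom tally by fragment:
  naphthalene ring system core → C:10 H:8
  (− 2 ring H displaced by substituents)
  + OH → O:1 H:1
  + COOH → C:1 H:1 O:2
Element totals:
  C: 11
  H: 8
  O: 3
Molecular formula: C11H8O3.
  M = 11(12.011) + 8(1.008) + 3(15.999)
    = 132.121 + 8.064 + 47.997 = 188.182

188.18 g/mol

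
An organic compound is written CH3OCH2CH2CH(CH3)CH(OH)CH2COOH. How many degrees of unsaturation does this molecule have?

1

Atom tally by fragment:
  CH3OCH2 → C:2 H:5 O:1
  CH2 → C:1 H:2
  CH(CH3) → C:2 H:4
  CH(OH) → C:1 H:2 O:1
  CH2COOH → C:2 H:3 O:2
Element totals:
  C: 8
  H: 16
  O: 4
Molecular formula: C8H16O4.
DoU = (2C + 2 + N − H − X) / 2 = (2·8 + 2 + 0 − 16 − 0) / 2 = 1.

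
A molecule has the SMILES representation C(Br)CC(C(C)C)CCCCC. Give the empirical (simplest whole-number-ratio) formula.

Atom tally by fragment:
  BrCH2 → C:1 H:2 Br:1
  CH2 → C:1 H:2
  CH(CH(CH3)2) → C:4 H:8
  CH2 → C:1 H:2
  CH2 → C:1 H:2
  CH2 → C:1 H:2
  CH2 → C:1 H:2
  CH3 → C:1 H:3
Element totals:
  C: 11
  H: 23
  Br: 1
Molecular formula: C11H23Br.
gcd of subscripts (1, 11, 23) = 1, so the empirical formula equals the molecular formula.

C11H23Br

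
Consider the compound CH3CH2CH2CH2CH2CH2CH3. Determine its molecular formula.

Atom tally by fragment:
  CH3 → C:1 H:3
  CH2 → C:1 H:2
  CH2 → C:1 H:2
  CH2 → C:1 H:2
  CH2 → C:1 H:2
  CH2 → C:1 H:2
  CH3 → C:1 H:3
Element totals:
  C: 7
  H: 16

C7H16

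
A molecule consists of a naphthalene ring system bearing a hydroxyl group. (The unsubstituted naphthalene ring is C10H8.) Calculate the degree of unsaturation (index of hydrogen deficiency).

Atom tally by fragment:
  naphthalene ring system core → C:10 H:8
  (− 1 ring H displaced by substituents)
  + OH → O:1 H:1
Element totals:
  C: 10
  H: 8
  O: 1
Molecular formula: C10H8O.
DoU = (2C + 2 + N − H − X) / 2 = (2·10 + 2 + 0 − 8 − 0) / 2 = 7.

7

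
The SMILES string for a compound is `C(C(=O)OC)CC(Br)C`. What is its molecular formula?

Atom tally by fragment:
  CH3OOCCH2 → C:3 H:5 O:2
  CH2 → C:1 H:2
  CH(Br) → C:1 H:1 Br:1
  CH3 → C:1 H:3
Element totals:
  C: 6
  H: 11
  Br: 1
  O: 2

C6H11BrO2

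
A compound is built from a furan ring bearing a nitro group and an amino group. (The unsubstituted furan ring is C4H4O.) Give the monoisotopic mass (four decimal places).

128.0222

Atom tally by fragment:
  furan ring core → C:4 H:4 O:1
  (− 2 ring H displaced by substituents)
  + NO2 → N:1 O:2
  + NH2 → N:1 H:2
Element totals:
  C: 4
  H: 4
  N: 2
  O: 3
Molecular formula: C4H4N2O3.
  M = 4(12.0) + 4(1.007825) + 2(14.003074) + 3(15.994915)
    = 48.000000 + 4.031300 + 28.006148 + 47.984745 = 128.022193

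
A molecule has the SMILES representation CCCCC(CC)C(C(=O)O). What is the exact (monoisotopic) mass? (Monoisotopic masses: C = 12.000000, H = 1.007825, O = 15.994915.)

158.1307

Atom tally by fragment:
  CH3 → C:1 H:3
  CH2 → C:1 H:2
  CH2 → C:1 H:2
  CH2 → C:1 H:2
  CH(C2H5) → C:3 H:6
  CH2COOH → C:2 H:3 O:2
Element totals:
  C: 9
  H: 18
  O: 2
Molecular formula: C9H18O2.
  M = 9(12.0) + 18(1.007825) + 2(15.994915)
    = 108.000000 + 18.140850 + 31.989830 = 158.130680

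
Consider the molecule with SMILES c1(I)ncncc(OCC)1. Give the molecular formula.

C6H7IN2O

Atom tally by fragment:
  pyrimidine ring core → C:4 H:4 N:2
  (− 2 ring H displaced by substituents)
  + I → I:1
  + OC2H5 → C:2 H:5 O:1
Element totals:
  C: 6
  H: 7
  I: 1
  N: 2
  O: 1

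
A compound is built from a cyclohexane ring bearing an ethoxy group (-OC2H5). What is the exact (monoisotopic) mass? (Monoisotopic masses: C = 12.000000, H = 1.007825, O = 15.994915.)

Atom tally by fragment:
  cyclohexane ring core → C:6 H:12
  (− 1 ring H displaced by substituents)
  + OC2H5 → C:2 H:5 O:1
Element totals:
  C: 8
  H: 16
  O: 1
Molecular formula: C8H16O.
  M = 8(12.0) + 16(1.007825) + 15.994915
    = 96.000000 + 16.125200 + 15.994915 = 128.120115

128.1201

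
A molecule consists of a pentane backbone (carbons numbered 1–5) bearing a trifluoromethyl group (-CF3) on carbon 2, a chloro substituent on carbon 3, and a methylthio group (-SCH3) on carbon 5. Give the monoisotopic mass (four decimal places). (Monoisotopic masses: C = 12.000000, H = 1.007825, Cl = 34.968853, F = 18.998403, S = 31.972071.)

220.0300

Atom tally by fragment:
  CH3 → C:1 H:3
  CH(CF3) → C:2 H:1 F:3
  CH(Cl) → C:1 H:1 Cl:1
  CH2 → C:1 H:2
  CH2SCH3 → C:2 H:5 S:1
Element totals:
  C: 7
  H: 12
  Cl: 1
  F: 3
  S: 1
Molecular formula: C7H12ClF3S.
  M = 7(12.0) + 12(1.007825) + 34.968853 + 3(18.998403) + 31.972071
    = 84.000000 + 12.093900 + 34.968853 + 56.995209 + 31.972071 = 220.030033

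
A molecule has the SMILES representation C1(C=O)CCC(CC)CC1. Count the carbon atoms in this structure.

Atom tally by fragment:
  cyclohexane ring core → C:6 H:12
  (− 2 ring H displaced by substituents)
  + CHO → C:1 H:1 O:1
  + C2H5 → C:2 H:5
Element totals:
  C: 9
  H: 16
  O: 1

9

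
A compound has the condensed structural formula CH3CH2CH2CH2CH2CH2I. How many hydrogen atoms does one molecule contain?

13

Atom tally by fragment:
  CH3 → C:1 H:3
  CH2 → C:1 H:2
  CH2 → C:1 H:2
  CH2 → C:1 H:2
  CH2 → C:1 H:2
  CH2I → C:1 H:2 I:1
Element totals:
  C: 6
  H: 13
  I: 1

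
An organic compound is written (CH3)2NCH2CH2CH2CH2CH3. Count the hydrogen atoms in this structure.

Element totals:
  C: 7
  H: 17
  N: 1

17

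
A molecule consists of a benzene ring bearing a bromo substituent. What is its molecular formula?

C6H5Br

Atom tally by fragment:
  benzene ring core → C:6 H:6
  (− 1 ring H displaced by substituents)
  + Br → Br:1
Element totals:
  C: 6
  H: 5
  Br: 1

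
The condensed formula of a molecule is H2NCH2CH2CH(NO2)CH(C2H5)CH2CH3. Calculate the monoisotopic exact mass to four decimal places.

Element totals:
  C: 8
  H: 18
  N: 2
  O: 2
Molecular formula: C8H18N2O2.
  M = 8(12.0) + 18(1.007825) + 2(14.003074) + 2(15.994915)
    = 96.000000 + 18.140850 + 28.006148 + 31.989830 = 174.136828

174.1368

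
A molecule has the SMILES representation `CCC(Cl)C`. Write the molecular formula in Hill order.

C4H9Cl

Atom tally by fragment:
  CH3 → C:1 H:3
  CH2 → C:1 H:2
  CH(Cl) → C:1 H:1 Cl:1
  CH3 → C:1 H:3
Element totals:
  C: 4
  H: 9
  Cl: 1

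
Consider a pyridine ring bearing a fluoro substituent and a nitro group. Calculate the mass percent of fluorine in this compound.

Atom tally by fragment:
  pyridine ring core → C:5 H:5 N:1
  (− 2 ring H displaced by substituents)
  + F → F:1
  + NO2 → N:1 O:2
Element totals:
  C: 5
  H: 3
  F: 1
  N: 2
  O: 2
Molecular formula: C5H3FN2O2.
Molar mass = 142.089 g/mol.
Mass from F: 1 × 18.998 = 18.998 g/mol.
%F = 18.998 / 142.089 × 100 = 13.37%.

13.37%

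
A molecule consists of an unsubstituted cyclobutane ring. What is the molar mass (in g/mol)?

56.11 g/mol

Atom tally by fragment:
  cyclobutane ring core → C:4 H:8
Element totals:
  C: 4
  H: 8
Molecular formula: C4H8.
  M = 4(12.011) + 8(1.008)
    = 48.044 + 8.064 = 56.108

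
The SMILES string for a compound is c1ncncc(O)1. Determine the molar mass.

96.09 g/mol

Atom tally by fragment:
  pyrimidine ring core → C:4 H:4 N:2
  (− 1 ring H displaced by substituents)
  + OH → O:1 H:1
Element totals:
  C: 4
  H: 4
  N: 2
  O: 1
Molecular formula: C4H4N2O.
  M = 4(12.011) + 4(1.008) + 2(14.007) + 15.999
    = 48.044 + 4.032 + 28.014 + 15.999 = 96.089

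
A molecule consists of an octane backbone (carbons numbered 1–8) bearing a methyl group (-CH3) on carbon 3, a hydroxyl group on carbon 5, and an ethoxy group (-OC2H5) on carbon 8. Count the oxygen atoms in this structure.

Atom tally by fragment:
  CH3 → C:1 H:3
  CH2 → C:1 H:2
  CH(CH3) → C:2 H:4
  CH2 → C:1 H:2
  CH(OH) → C:1 H:2 O:1
  CH2 → C:1 H:2
  CH2 → C:1 H:2
  CH2OC2H5 → C:3 H:7 O:1
Element totals:
  C: 11
  H: 24
  O: 2

2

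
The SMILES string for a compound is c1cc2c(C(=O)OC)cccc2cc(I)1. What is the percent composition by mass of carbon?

46.18%

Atom tally by fragment:
  naphthalene ring system core → C:10 H:8
  (− 2 ring H displaced by substituents)
  + COOCH3 → C:2 H:3 O:2
  + I → I:1
Element totals:
  C: 12
  H: 9
  I: 1
  O: 2
Molecular formula: C12H9IO2.
Molar mass = 312.106 g/mol.
Mass from C: 12 × 12.011 = 144.132 g/mol.
%C = 144.132 / 312.106 × 100 = 46.18%.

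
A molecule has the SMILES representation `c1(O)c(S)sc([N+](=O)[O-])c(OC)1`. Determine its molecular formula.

C5H5NO4S2

Atom tally by fragment:
  thiophene ring core → C:4 H:4 S:1
  (− 4 ring H displaced by substituents)
  + OH → O:1 H:1
  + SH → S:1 H:1
  + NO2 → N:1 O:2
  + OCH3 → C:1 H:3 O:1
Element totals:
  C: 5
  H: 5
  N: 1
  O: 4
  S: 2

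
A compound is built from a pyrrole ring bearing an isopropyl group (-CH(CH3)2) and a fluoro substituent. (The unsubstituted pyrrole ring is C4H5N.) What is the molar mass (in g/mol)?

127.16 g/mol

Atom tally by fragment:
  pyrrole ring core → C:4 H:5 N:1
  (− 2 ring H displaced by substituents)
  + CH(CH3)2 → C:3 H:7
  + F → F:1
Element totals:
  C: 7
  H: 10
  F: 1
  N: 1
Molecular formula: C7H10FN.
  M = 7(12.011) + 10(1.008) + 18.998 + 14.007
    = 84.077 + 10.080 + 18.998 + 14.007 = 127.162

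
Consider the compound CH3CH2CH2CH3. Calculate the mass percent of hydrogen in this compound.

17.34%

Atom tally by fragment:
  CH3 → C:1 H:3
  CH2 → C:1 H:2
  CH2 → C:1 H:2
  CH3 → C:1 H:3
Element totals:
  C: 4
  H: 10
Molecular formula: C4H10.
Molar mass = 58.124 g/mol.
Mass from H: 10 × 1.008 = 10.080 g/mol.
%H = 10.080 / 58.124 × 100 = 17.34%.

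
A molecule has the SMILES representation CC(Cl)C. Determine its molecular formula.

C3H7Cl

Atom tally by fragment:
  CH3 → C:1 H:3
  CH(Cl) → C:1 H:1 Cl:1
  CH3 → C:1 H:3
Element totals:
  C: 3
  H: 7
  Cl: 1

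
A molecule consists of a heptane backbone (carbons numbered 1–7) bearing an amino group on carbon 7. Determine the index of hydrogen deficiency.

Atom tally by fragment:
  CH3 → C:1 H:3
  CH2 → C:1 H:2
  CH2 → C:1 H:2
  CH2 → C:1 H:2
  CH2 → C:1 H:2
  CH2 → C:1 H:2
  CH2NH2 → C:1 H:4 N:1
Element totals:
  C: 7
  H: 17
  N: 1
Molecular formula: C7H17N.
DoU = (2C + 2 + N − H − X) / 2 = (2·7 + 2 + 1 − 17 − 0) / 2 = 0.

0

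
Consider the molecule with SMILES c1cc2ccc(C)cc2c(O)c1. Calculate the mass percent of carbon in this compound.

Atom tally by fragment:
  naphthalene ring system core → C:10 H:8
  (− 2 ring H displaced by substituents)
  + CH3 → C:1 H:3
  + OH → O:1 H:1
Element totals:
  C: 11
  H: 10
  O: 1
Molecular formula: C11H10O.
Molar mass = 158.200 g/mol.
Mass from C: 11 × 12.011 = 132.121 g/mol.
%C = 132.121 / 158.200 × 100 = 83.52%.

83.52%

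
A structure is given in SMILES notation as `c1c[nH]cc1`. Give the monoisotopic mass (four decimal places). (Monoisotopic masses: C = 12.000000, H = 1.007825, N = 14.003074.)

Atom tally by fragment:
  pyrrole ring core → C:4 H:5 N:1
Element totals:
  C: 4
  H: 5
  N: 1
Molecular formula: C4H5N.
  M = 4(12.0) + 5(1.007825) + 14.003074
    = 48.000000 + 5.039125 + 14.003074 = 67.042199

67.0422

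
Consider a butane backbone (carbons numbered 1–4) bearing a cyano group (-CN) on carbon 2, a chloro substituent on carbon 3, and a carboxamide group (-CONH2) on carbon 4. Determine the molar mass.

Atom tally by fragment:
  CH3 → C:1 H:3
  CH(CN) → C:2 H:1 N:1
  CH(Cl) → C:1 H:1 Cl:1
  CH2CONH2 → C:2 H:4 O:1 N:1
Element totals:
  C: 6
  H: 9
  Cl: 1
  N: 2
  O: 1
Molecular formula: C6H9ClN2O.
  M = 6(12.011) + 9(1.008) + 35.45 + 2(14.007) + 15.999
    = 72.066 + 9.072 + 35.450 + 28.014 + 15.999 = 160.601

160.60 g/mol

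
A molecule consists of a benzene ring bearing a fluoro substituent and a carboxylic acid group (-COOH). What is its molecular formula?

Atom tally by fragment:
  benzene ring core → C:6 H:6
  (− 2 ring H displaced by substituents)
  + F → F:1
  + COOH → C:1 H:1 O:2
Element totals:
  C: 7
  H: 5
  F: 1
  O: 2

C7H5FO2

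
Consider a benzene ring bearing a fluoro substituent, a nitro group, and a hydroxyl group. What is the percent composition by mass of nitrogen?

8.92%

Atom tally by fragment:
  benzene ring core → C:6 H:6
  (− 3 ring H displaced by substituents)
  + F → F:1
  + NO2 → N:1 O:2
  + OH → O:1 H:1
Element totals:
  C: 6
  H: 4
  F: 1
  N: 1
  O: 3
Molecular formula: C6H4FNO3.
Molar mass = 157.100 g/mol.
Mass from N: 1 × 14.007 = 14.007 g/mol.
%N = 14.007 / 157.100 × 100 = 8.92%.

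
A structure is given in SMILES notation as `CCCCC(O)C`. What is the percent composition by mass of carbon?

70.53%

Atom tally by fragment:
  CH3 → C:1 H:3
  CH2 → C:1 H:2
  CH2 → C:1 H:2
  CH2 → C:1 H:2
  CH(OH) → C:1 H:2 O:1
  CH3 → C:1 H:3
Element totals:
  C: 6
  H: 14
  O: 1
Molecular formula: C6H14O.
Molar mass = 102.177 g/mol.
Mass from C: 6 × 12.011 = 72.066 g/mol.
%C = 72.066 / 102.177 × 100 = 70.53%.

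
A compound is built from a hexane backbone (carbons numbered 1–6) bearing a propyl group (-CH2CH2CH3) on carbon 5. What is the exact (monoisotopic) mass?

128.1565

Atom tally by fragment:
  CH3 → C:1 H:3
  CH2 → C:1 H:2
  CH2 → C:1 H:2
  CH2 → C:1 H:2
  CH(CH2CH2CH3) → C:4 H:8
  CH3 → C:1 H:3
Element totals:
  C: 9
  H: 20
Molecular formula: C9H20.
  M = 9(12.0) + 20(1.007825)
    = 108.000000 + 20.156500 = 128.156500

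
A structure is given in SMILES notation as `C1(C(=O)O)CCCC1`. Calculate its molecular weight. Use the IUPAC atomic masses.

114.14 g/mol

Atom tally by fragment:
  cyclopentane ring core → C:5 H:10
  (− 1 ring H displaced by substituents)
  + COOH → C:1 H:1 O:2
Element totals:
  C: 6
  H: 10
  O: 2
Molecular formula: C6H10O2.
  M = 6(12.011) + 10(1.008) + 2(15.999)
    = 72.066 + 10.080 + 31.998 = 114.144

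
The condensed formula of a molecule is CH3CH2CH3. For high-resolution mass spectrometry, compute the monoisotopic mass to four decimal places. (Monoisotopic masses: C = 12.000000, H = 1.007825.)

44.0626

Atom tally by fragment:
  CH3 → C:1 H:3
  CH2 → C:1 H:2
  CH3 → C:1 H:3
Element totals:
  C: 3
  H: 8
Molecular formula: C3H8.
  M = 3(12.0) + 8(1.007825)
    = 36.000000 + 8.062600 = 44.062600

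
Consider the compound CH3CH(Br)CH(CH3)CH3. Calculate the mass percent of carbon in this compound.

39.76%

Element totals:
  C: 5
  H: 11
  Br: 1
Molecular formula: C5H11Br.
Molar mass = 151.047 g/mol.
Mass from C: 5 × 12.011 = 60.055 g/mol.
%C = 60.055 / 151.047 × 100 = 39.76%.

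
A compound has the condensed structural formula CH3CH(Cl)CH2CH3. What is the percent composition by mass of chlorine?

38.30%

Atom tally by fragment:
  CH3 → C:1 H:3
  CH(Cl) → C:1 H:1 Cl:1
  CH2 → C:1 H:2
  CH3 → C:1 H:3
Element totals:
  C: 4
  H: 9
  Cl: 1
Molecular formula: C4H9Cl.
Molar mass = 92.566 g/mol.
Mass from Cl: 1 × 35.45 = 35.450 g/mol.
%Cl = 35.450 / 92.566 × 100 = 38.30%.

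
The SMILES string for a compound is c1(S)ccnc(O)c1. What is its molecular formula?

Atom tally by fragment:
  pyridine ring core → C:5 H:5 N:1
  (− 2 ring H displaced by substituents)
  + SH → S:1 H:1
  + OH → O:1 H:1
Element totals:
  C: 5
  H: 5
  N: 1
  O: 1
  S: 1

C5H5NOS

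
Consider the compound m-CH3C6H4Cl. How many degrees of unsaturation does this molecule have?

Atom tally by fragment:
  benzene ring core → C:6 H:6
  (− 2 ring H displaced by substituents)
  + CH3 → C:1 H:3
  + Cl → Cl:1
Element totals:
  C: 7
  H: 7
  Cl: 1
Molecular formula: C7H7Cl.
DoU = (2C + 2 + N − H − X) / 2 = (2·7 + 2 + 0 − 7 − 1) / 2 = 4.

4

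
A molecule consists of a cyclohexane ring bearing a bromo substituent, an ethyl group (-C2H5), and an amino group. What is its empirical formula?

Atom tally by fragment:
  cyclohexane ring core → C:6 H:12
  (− 3 ring H displaced by substituents)
  + Br → Br:1
  + C2H5 → C:2 H:5
  + NH2 → N:1 H:2
Element totals:
  C: 8
  H: 16
  Br: 1
  N: 1
Molecular formula: C8H16BrN.
gcd of subscripts (1, 8, 16, 1) = 1, so the empirical formula equals the molecular formula.

C8H16BrN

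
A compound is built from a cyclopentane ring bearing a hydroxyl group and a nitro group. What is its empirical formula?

C5H9NO3

Atom tally by fragment:
  cyclopentane ring core → C:5 H:10
  (− 2 ring H displaced by substituents)
  + OH → O:1 H:1
  + NO2 → N:1 O:2
Element totals:
  C: 5
  H: 9
  N: 1
  O: 3
Molecular formula: C5H9NO3.
gcd of subscripts (5, 9, 1, 3) = 1, so the empirical formula equals the molecular formula.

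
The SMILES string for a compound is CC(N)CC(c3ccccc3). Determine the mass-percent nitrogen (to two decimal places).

9.39%

Atom tally by fragment:
  CH3 → C:1 H:3
  CH(NH2) → C:1 H:3 N:1
  CH2 → C:1 H:2
  CH2C6H5 → C:7 H:7
Element totals:
  C: 10
  H: 15
  N: 1
Molecular formula: C10H15N.
Molar mass = 149.237 g/mol.
Mass from N: 1 × 14.007 = 14.007 g/mol.
%N = 14.007 / 149.237 × 100 = 9.39%.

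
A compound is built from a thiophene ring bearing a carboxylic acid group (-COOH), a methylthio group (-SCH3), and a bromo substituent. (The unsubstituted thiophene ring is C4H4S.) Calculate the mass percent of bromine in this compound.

Atom tally by fragment:
  thiophene ring core → C:4 H:4 S:1
  (− 3 ring H displaced by substituents)
  + COOH → C:1 H:1 O:2
  + SCH3 → C:1 H:3 S:1
  + Br → Br:1
Element totals:
  C: 6
  H: 5
  Br: 1
  O: 2
  S: 2
Molecular formula: C6H5BrO2S2.
Molar mass = 253.128 g/mol.
Mass from Br: 1 × 79.904 = 79.904 g/mol.
%Br = 79.904 / 253.128 × 100 = 31.57%.

31.57%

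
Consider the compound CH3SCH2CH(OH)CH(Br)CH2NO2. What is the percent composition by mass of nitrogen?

Atom tally by fragment:
  CH3SCH2 → C:2 H:5 S:1
  CH(OH) → C:1 H:2 O:1
  CH(Br) → C:1 H:1 Br:1
  CH2NO2 → C:1 H:2 N:1 O:2
Element totals:
  C: 5
  H: 10
  Br: 1
  N: 1
  O: 3
  S: 1
Molecular formula: C5H10BrNO3S.
Molar mass = 244.103 g/mol.
Mass from N: 1 × 14.007 = 14.007 g/mol.
%N = 14.007 / 244.103 × 100 = 5.74%.

5.74%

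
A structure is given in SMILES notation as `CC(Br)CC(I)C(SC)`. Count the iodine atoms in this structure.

1

Atom tally by fragment:
  CH3 → C:1 H:3
  CH(Br) → C:1 H:1 Br:1
  CH2 → C:1 H:2
  CH(I) → C:1 H:1 I:1
  CH2SCH3 → C:2 H:5 S:1
Element totals:
  C: 6
  H: 12
  Br: 1
  I: 1
  S: 1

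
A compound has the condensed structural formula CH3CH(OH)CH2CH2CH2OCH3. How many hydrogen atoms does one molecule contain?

14

Atom tally by fragment:
  CH3 → C:1 H:3
  CH(OH) → C:1 H:2 O:1
  CH2 → C:1 H:2
  CH2 → C:1 H:2
  CH2OCH3 → C:2 H:5 O:1
Element totals:
  C: 6
  H: 14
  O: 2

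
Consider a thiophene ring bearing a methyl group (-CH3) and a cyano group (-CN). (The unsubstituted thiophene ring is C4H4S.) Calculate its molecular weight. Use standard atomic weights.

123.17 g/mol

Atom tally by fragment:
  thiophene ring core → C:4 H:4 S:1
  (− 2 ring H displaced by substituents)
  + CH3 → C:1 H:3
  + CN → C:1 N:1
Element totals:
  C: 6
  H: 5
  N: 1
  S: 1
Molecular formula: C6H5NS.
  M = 6(12.011) + 5(1.008) + 14.007 + 32.06
    = 72.066 + 5.040 + 14.007 + 32.060 = 123.173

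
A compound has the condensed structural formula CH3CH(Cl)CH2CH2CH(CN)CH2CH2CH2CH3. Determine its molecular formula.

C10H18ClN

Atom tally by fragment:
  CH3 → C:1 H:3
  CH(Cl) → C:1 H:1 Cl:1
  CH2 → C:1 H:2
  CH2 → C:1 H:2
  CH(CN) → C:2 H:1 N:1
  CH2 → C:1 H:2
  CH2 → C:1 H:2
  CH2 → C:1 H:2
  CH3 → C:1 H:3
Element totals:
  C: 10
  H: 18
  Cl: 1
  N: 1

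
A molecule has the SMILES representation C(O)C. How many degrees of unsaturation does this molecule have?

0

Atom tally by fragment:
  HOCH2 → C:1 H:3 O:1
  CH3 → C:1 H:3
Element totals:
  C: 2
  H: 6
  O: 1
Molecular formula: C2H6O.
DoU = (2C + 2 + N − H − X) / 2 = (2·2 + 2 + 0 − 6 − 0) / 2 = 0.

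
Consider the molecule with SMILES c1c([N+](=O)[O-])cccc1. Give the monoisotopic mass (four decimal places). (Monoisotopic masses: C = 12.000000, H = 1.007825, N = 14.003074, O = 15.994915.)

123.0320

Atom tally by fragment:
  benzene ring core → C:6 H:6
  (− 1 ring H displaced by substituents)
  + NO2 → N:1 O:2
Element totals:
  C: 6
  H: 5
  N: 1
  O: 2
Molecular formula: C6H5NO2.
  M = 6(12.0) + 5(1.007825) + 14.003074 + 2(15.994915)
    = 72.000000 + 5.039125 + 14.003074 + 31.989830 = 123.032029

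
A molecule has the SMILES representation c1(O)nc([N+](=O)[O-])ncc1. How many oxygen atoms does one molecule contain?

3

Atom tally by fragment:
  pyrimidine ring core → C:4 H:4 N:2
  (− 2 ring H displaced by substituents)
  + OH → O:1 H:1
  + NO2 → N:1 O:2
Element totals:
  C: 4
  H: 3
  N: 3
  O: 3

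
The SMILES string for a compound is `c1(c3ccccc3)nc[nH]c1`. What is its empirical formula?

Atom tally by fragment:
  imidazole ring core → C:3 H:4 N:2
  (− 1 ring H displaced by substituents)
  + C6H5 → C:6 H:5
Element totals:
  C: 9
  H: 8
  N: 2
Molecular formula: C9H8N2.
gcd of subscripts (9, 8, 2) = 1, so the empirical formula equals the molecular formula.

C9H8N2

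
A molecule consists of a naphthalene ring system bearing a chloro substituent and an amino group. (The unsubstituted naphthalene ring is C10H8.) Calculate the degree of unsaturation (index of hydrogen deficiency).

Atom tally by fragment:
  naphthalene ring system core → C:10 H:8
  (− 2 ring H displaced by substituents)
  + Cl → Cl:1
  + NH2 → N:1 H:2
Element totals:
  C: 10
  H: 8
  Cl: 1
  N: 1
Molecular formula: C10H8ClN.
DoU = (2C + 2 + N − H − X) / 2 = (2·10 + 2 + 1 − 8 − 1) / 2 = 7.

7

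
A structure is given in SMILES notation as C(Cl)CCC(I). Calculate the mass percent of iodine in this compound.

58.09%

Atom tally by fragment:
  ClCH2 → C:1 H:2 Cl:1
  CH2 → C:1 H:2
  CH2 → C:1 H:2
  CH2I → C:1 H:2 I:1
Element totals:
  C: 4
  H: 8
  Cl: 1
  I: 1
Molecular formula: C4H8ClI.
Molar mass = 218.462 g/mol.
Mass from I: 1 × 126.904 = 126.904 g/mol.
%I = 126.904 / 218.462 × 100 = 58.09%.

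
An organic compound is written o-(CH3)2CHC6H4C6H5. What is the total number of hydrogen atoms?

16

Atom tally by fragment:
  benzene ring core → C:6 H:6
  (− 2 ring H displaced by substituents)
  + CH(CH3)2 → C:3 H:7
  + C6H5 → C:6 H:5
Element totals:
  C: 15
  H: 16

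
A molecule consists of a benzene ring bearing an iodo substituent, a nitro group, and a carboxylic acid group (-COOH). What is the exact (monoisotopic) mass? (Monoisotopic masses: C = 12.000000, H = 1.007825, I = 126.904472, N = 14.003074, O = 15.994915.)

Atom tally by fragment:
  benzene ring core → C:6 H:6
  (− 3 ring H displaced by substituents)
  + I → I:1
  + NO2 → N:1 O:2
  + COOH → C:1 H:1 O:2
Element totals:
  C: 7
  H: 4
  I: 1
  N: 1
  O: 4
Molecular formula: C7H4INO4.
  M = 7(12.0) + 4(1.007825) + 126.904472 + 14.003074 + 4(15.994915)
    = 84.000000 + 4.031300 + 126.904472 + 14.003074 + 63.979660 = 292.918506

292.9185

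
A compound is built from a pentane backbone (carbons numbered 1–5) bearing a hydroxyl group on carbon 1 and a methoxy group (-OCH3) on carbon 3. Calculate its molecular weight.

118.18 g/mol

Atom tally by fragment:
  HOCH2 → C:1 H:3 O:1
  CH2 → C:1 H:2
  CH(OCH3) → C:2 H:4 O:1
  CH2 → C:1 H:2
  CH3 → C:1 H:3
Element totals:
  C: 6
  H: 14
  O: 2
Molecular formula: C6H14O2.
  M = 6(12.011) + 14(1.008) + 2(15.999)
    = 72.066 + 14.112 + 31.998 = 118.176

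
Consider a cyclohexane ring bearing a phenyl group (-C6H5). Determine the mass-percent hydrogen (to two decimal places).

Atom tally by fragment:
  cyclohexane ring core → C:6 H:12
  (− 1 ring H displaced by substituents)
  + C6H5 → C:6 H:5
Element totals:
  C: 12
  H: 16
Molecular formula: C12H16.
Molar mass = 160.260 g/mol.
Mass from H: 16 × 1.008 = 16.128 g/mol.
%H = 16.128 / 160.260 × 100 = 10.06%.

10.06%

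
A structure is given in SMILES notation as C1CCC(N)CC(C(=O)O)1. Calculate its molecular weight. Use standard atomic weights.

Atom tally by fragment:
  cyclohexane ring core → C:6 H:12
  (− 2 ring H displaced by substituents)
  + NH2 → N:1 H:2
  + COOH → C:1 H:1 O:2
Element totals:
  C: 7
  H: 13
  N: 1
  O: 2
Molecular formula: C7H13NO2.
  M = 7(12.011) + 13(1.008) + 14.007 + 2(15.999)
    = 84.077 + 13.104 + 14.007 + 31.998 = 143.186

143.19 g/mol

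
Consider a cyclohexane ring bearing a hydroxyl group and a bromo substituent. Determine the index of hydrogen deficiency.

1

Atom tally by fragment:
  cyclohexane ring core → C:6 H:12
  (− 2 ring H displaced by substituents)
  + OH → O:1 H:1
  + Br → Br:1
Element totals:
  C: 6
  H: 11
  Br: 1
  O: 1
Molecular formula: C6H11BrO.
DoU = (2C + 2 + N − H − X) / 2 = (2·6 + 2 + 0 − 11 − 1) / 2 = 1.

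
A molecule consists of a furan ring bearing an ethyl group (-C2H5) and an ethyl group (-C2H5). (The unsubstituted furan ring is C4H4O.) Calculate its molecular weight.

Atom tally by fragment:
  furan ring core → C:4 H:4 O:1
  (− 2 ring H displaced by substituents)
  + C2H5 → C:2 H:5
  + C2H5 → C:2 H:5
Element totals:
  C: 8
  H: 12
  O: 1
Molecular formula: C8H12O.
  M = 8(12.011) + 12(1.008) + 15.999
    = 96.088 + 12.096 + 15.999 = 124.183

124.18 g/mol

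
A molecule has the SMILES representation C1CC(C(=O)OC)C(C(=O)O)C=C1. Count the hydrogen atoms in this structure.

Atom tally by fragment:
  cyclohexene ring core → C:6 H:10
  (− 2 ring H displaced by substituents)
  + COOCH3 → C:2 H:3 O:2
  + COOH → C:1 H:1 O:2
Element totals:
  C: 9
  H: 12
  O: 4

12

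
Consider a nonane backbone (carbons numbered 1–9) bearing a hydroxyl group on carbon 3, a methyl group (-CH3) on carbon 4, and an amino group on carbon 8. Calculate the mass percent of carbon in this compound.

69.31%

Atom tally by fragment:
  CH3 → C:1 H:3
  CH2 → C:1 H:2
  CH(OH) → C:1 H:2 O:1
  CH(CH3) → C:2 H:4
  CH2 → C:1 H:2
  CH2 → C:1 H:2
  CH2 → C:1 H:2
  CH(NH2) → C:1 H:3 N:1
  CH3 → C:1 H:3
Element totals:
  C: 10
  H: 23
  N: 1
  O: 1
Molecular formula: C10H23NO.
Molar mass = 173.300 g/mol.
Mass from C: 10 × 12.011 = 120.110 g/mol.
%C = 120.110 / 173.300 × 100 = 69.31%.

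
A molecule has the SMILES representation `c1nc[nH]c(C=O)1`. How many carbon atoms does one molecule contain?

Atom tally by fragment:
  imidazole ring core → C:3 H:4 N:2
  (− 1 ring H displaced by substituents)
  + CHO → C:1 H:1 O:1
Element totals:
  C: 4
  H: 4
  N: 2
  O: 1

4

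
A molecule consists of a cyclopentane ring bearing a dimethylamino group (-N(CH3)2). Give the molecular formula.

C7H15N

Atom tally by fragment:
  cyclopentane ring core → C:5 H:10
  (− 1 ring H displaced by substituents)
  + N(CH3)2 → N:1 C:2 H:6
Element totals:
  C: 7
  H: 15
  N: 1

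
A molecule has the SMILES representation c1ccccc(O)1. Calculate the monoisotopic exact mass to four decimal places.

94.0419

Atom tally by fragment:
  benzene ring core → C:6 H:6
  (− 1 ring H displaced by substituents)
  + OH → O:1 H:1
Element totals:
  C: 6
  H: 6
  O: 1
Molecular formula: C6H6O.
  M = 6(12.0) + 6(1.007825) + 15.994915
    = 72.000000 + 6.046950 + 15.994915 = 94.041865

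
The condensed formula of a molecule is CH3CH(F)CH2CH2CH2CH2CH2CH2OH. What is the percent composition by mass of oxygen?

Element totals:
  C: 8
  H: 17
  F: 1
  O: 1
Molecular formula: C8H17FO.
Molar mass = 148.221 g/mol.
Mass from O: 1 × 15.999 = 15.999 g/mol.
%O = 15.999 / 148.221 × 100 = 10.79%.

10.79%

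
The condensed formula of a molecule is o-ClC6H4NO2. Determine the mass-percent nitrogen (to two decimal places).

8.89%

Element totals:
  C: 6
  H: 4
  Cl: 1
  N: 1
  O: 2
Molecular formula: C6H4ClNO2.
Molar mass = 157.553 g/mol.
Mass from N: 1 × 14.007 = 14.007 g/mol.
%N = 14.007 / 157.553 × 100 = 8.89%.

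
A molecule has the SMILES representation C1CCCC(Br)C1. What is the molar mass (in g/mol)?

163.06 g/mol

Atom tally by fragment:
  cyclohexane ring core → C:6 H:12
  (− 1 ring H displaced by substituents)
  + Br → Br:1
Element totals:
  C: 6
  H: 11
  Br: 1
Molecular formula: C6H11Br.
  M = 6(12.011) + 11(1.008) + 79.904
    = 72.066 + 11.088 + 79.904 = 163.058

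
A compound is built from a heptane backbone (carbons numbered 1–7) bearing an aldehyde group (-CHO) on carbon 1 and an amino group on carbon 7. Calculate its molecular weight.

Atom tally by fragment:
  OHCCH2 → C:2 H:3 O:1
  CH2 → C:1 H:2
  CH2 → C:1 H:2
  CH2 → C:1 H:2
  CH2 → C:1 H:2
  CH2 → C:1 H:2
  CH2NH2 → C:1 H:4 N:1
Element totals:
  C: 8
  H: 17
  N: 1
  O: 1
Molecular formula: C8H17NO.
  M = 8(12.011) + 17(1.008) + 14.007 + 15.999
    = 96.088 + 17.136 + 14.007 + 15.999 = 143.230

143.23 g/mol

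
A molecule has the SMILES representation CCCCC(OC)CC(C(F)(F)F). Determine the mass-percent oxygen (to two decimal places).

Atom tally by fragment:
  CH3 → C:1 H:3
  CH2 → C:1 H:2
  CH2 → C:1 H:2
  CH2 → C:1 H:2
  CH(OCH3) → C:2 H:4 O:1
  CH2 → C:1 H:2
  CH2CF3 → C:2 H:2 F:3
Element totals:
  C: 9
  H: 17
  F: 3
  O: 1
Molecular formula: C9H17F3O.
Molar mass = 198.228 g/mol.
Mass from O: 1 × 15.999 = 15.999 g/mol.
%O = 15.999 / 198.228 × 100 = 8.07%.

8.07%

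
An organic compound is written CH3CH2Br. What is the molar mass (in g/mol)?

Element totals:
  C: 2
  H: 5
  Br: 1
Molecular formula: C2H5Br.
  M = 2(12.011) + 5(1.008) + 79.904
    = 24.022 + 5.040 + 79.904 = 108.966

108.97 g/mol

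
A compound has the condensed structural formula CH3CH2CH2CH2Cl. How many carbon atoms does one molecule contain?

4

Element totals:
  C: 4
  H: 9
  Cl: 1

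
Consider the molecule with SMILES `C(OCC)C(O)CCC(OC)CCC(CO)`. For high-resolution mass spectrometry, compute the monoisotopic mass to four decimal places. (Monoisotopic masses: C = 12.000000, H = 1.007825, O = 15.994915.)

234.1831

Atom tally by fragment:
  C2H5OCH2 → C:3 H:7 O:1
  CH(OH) → C:1 H:2 O:1
  CH2 → C:1 H:2
  CH2 → C:1 H:2
  CH(OCH3) → C:2 H:4 O:1
  CH2 → C:1 H:2
  CH2 → C:1 H:2
  CH2CH2OH → C:2 H:5 O:1
Element totals:
  C: 12
  H: 26
  O: 4
Molecular formula: C12H26O4.
  M = 12(12.0) + 26(1.007825) + 4(15.994915)
    = 144.000000 + 26.203450 + 63.979660 = 234.183110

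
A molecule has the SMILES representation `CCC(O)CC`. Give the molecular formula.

C5H12O

Atom tally by fragment:
  CH3 → C:1 H:3
  CH2 → C:1 H:2
  CH(OH) → C:1 H:2 O:1
  CH2 → C:1 H:2
  CH3 → C:1 H:3
Element totals:
  C: 5
  H: 12
  O: 1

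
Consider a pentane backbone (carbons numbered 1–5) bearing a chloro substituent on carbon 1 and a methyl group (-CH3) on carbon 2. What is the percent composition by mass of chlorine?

29.39%

Atom tally by fragment:
  ClCH2 → C:1 H:2 Cl:1
  CH(CH3) → C:2 H:4
  CH2 → C:1 H:2
  CH2 → C:1 H:2
  CH3 → C:1 H:3
Element totals:
  C: 6
  H: 13
  Cl: 1
Molecular formula: C6H13Cl.
Molar mass = 120.620 g/mol.
Mass from Cl: 1 × 35.45 = 35.450 g/mol.
%Cl = 35.450 / 120.620 × 100 = 29.39%.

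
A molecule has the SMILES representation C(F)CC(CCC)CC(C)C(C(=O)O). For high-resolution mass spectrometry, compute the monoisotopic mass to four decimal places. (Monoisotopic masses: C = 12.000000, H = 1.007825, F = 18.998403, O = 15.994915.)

204.1526

Atom tally by fragment:
  FCH2 → C:1 H:2 F:1
  CH2 → C:1 H:2
  CH(CH2CH2CH3) → C:4 H:8
  CH2 → C:1 H:2
  CH(CH3) → C:2 H:4
  CH2COOH → C:2 H:3 O:2
Element totals:
  C: 11
  H: 21
  F: 1
  O: 2
Molecular formula: C11H21FO2.
  M = 11(12.0) + 21(1.007825) + 18.998403 + 2(15.994915)
    = 132.000000 + 21.164325 + 18.998403 + 31.989830 = 204.152558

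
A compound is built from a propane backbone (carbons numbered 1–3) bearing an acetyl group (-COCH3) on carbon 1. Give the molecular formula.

Atom tally by fragment:
  CH3COCH2 → C:3 H:5 O:1
  CH2 → C:1 H:2
  CH3 → C:1 H:3
Element totals:
  C: 5
  H: 10
  O: 1

C5H10O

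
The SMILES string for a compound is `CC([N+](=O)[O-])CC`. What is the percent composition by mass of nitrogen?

13.58%

Atom tally by fragment:
  CH3 → C:1 H:3
  CH(NO2) → C:1 H:1 N:1 O:2
  CH2 → C:1 H:2
  CH3 → C:1 H:3
Element totals:
  C: 4
  H: 9
  N: 1
  O: 2
Molecular formula: C4H9NO2.
Molar mass = 103.121 g/mol.
Mass from N: 1 × 14.007 = 14.007 g/mol.
%N = 14.007 / 103.121 × 100 = 13.58%.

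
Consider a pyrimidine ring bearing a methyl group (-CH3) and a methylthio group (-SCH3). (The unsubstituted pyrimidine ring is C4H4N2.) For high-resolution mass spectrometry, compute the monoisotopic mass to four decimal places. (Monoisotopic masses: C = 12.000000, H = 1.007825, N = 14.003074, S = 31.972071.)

Atom tally by fragment:
  pyrimidine ring core → C:4 H:4 N:2
  (− 2 ring H displaced by substituents)
  + CH3 → C:1 H:3
  + SCH3 → C:1 H:3 S:1
Element totals:
  C: 6
  H: 8
  N: 2
  S: 1
Molecular formula: C6H8N2S.
  M = 6(12.0) + 8(1.007825) + 2(14.003074) + 31.972071
    = 72.000000 + 8.062600 + 28.006148 + 31.972071 = 140.040819

140.0408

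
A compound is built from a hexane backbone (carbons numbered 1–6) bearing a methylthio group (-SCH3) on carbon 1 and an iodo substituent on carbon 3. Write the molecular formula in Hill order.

Atom tally by fragment:
  CH3SCH2 → C:2 H:5 S:1
  CH2 → C:1 H:2
  CH(I) → C:1 H:1 I:1
  CH2 → C:1 H:2
  CH2 → C:1 H:2
  CH3 → C:1 H:3
Element totals:
  C: 7
  H: 15
  I: 1
  S: 1

C7H15IS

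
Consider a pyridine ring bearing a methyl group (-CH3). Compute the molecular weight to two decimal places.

Atom tally by fragment:
  pyridine ring core → C:5 H:5 N:1
  (− 1 ring H displaced by substituents)
  + CH3 → C:1 H:3
Element totals:
  C: 6
  H: 7
  N: 1
Molecular formula: C6H7N.
  M = 6(12.011) + 7(1.008) + 14.007
    = 72.066 + 7.056 + 14.007 = 93.129

93.13 g/mol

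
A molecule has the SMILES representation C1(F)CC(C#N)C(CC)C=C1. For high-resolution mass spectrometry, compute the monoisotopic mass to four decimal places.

153.0954

Atom tally by fragment:
  cyclohexene ring core → C:6 H:10
  (− 3 ring H displaced by substituents)
  + F → F:1
  + CN → C:1 N:1
  + C2H5 → C:2 H:5
Element totals:
  C: 9
  H: 12
  F: 1
  N: 1
Molecular formula: C9H12FN.
  M = 9(12.0) + 12(1.007825) + 18.998403 + 14.003074
    = 108.000000 + 12.093900 + 18.998403 + 14.003074 = 153.095377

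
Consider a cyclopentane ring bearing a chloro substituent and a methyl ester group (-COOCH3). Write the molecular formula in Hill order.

C7H11ClO2

Atom tally by fragment:
  cyclopentane ring core → C:5 H:10
  (− 2 ring H displaced by substituents)
  + Cl → Cl:1
  + COOCH3 → C:2 H:3 O:2
Element totals:
  C: 7
  H: 11
  Cl: 1
  O: 2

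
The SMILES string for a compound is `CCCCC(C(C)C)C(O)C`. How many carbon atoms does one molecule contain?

Atom tally by fragment:
  CH3 → C:1 H:3
  CH2 → C:1 H:2
  CH2 → C:1 H:2
  CH2 → C:1 H:2
  CH(CH(CH3)2) → C:4 H:8
  CH(OH) → C:1 H:2 O:1
  CH3 → C:1 H:3
Element totals:
  C: 10
  H: 22
  O: 1

10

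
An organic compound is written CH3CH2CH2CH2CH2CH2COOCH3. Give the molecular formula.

Atom tally by fragment:
  CH3 → C:1 H:3
  CH2 → C:1 H:2
  CH2 → C:1 H:2
  CH2 → C:1 H:2
  CH2 → C:1 H:2
  CH2COOCH3 → C:3 H:5 O:2
Element totals:
  C: 8
  H: 16
  O: 2

C8H16O2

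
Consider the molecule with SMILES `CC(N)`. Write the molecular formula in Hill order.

C2H7N

Atom tally by fragment:
  CH3 → C:1 H:3
  CH2NH2 → C:1 H:4 N:1
Element totals:
  C: 2
  H: 7
  N: 1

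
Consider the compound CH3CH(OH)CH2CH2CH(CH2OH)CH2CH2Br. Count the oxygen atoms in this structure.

Element totals:
  C: 8
  H: 17
  Br: 1
  O: 2

2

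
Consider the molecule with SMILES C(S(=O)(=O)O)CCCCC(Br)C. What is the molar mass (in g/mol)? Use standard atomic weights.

259.16 g/mol

Atom tally by fragment:
  HO3SCH2 → C:1 H:3 S:1 O:3
  CH2 → C:1 H:2
  CH2 → C:1 H:2
  CH2 → C:1 H:2
  CH2 → C:1 H:2
  CH(Br) → C:1 H:1 Br:1
  CH3 → C:1 H:3
Element totals:
  C: 7
  H: 15
  Br: 1
  O: 3
  S: 1
Molecular formula: C7H15BrO3S.
  M = 7(12.011) + 15(1.008) + 79.904 + 3(15.999) + 32.06
    = 84.077 + 15.120 + 79.904 + 47.997 + 32.060 = 259.158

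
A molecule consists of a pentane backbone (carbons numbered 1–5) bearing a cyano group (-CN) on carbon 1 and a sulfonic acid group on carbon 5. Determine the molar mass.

177.22 g/mol

Atom tally by fragment:
  NCCH2 → C:2 H:2 N:1
  CH2 → C:1 H:2
  CH2 → C:1 H:2
  CH2 → C:1 H:2
  CH2SO3H → C:1 H:3 S:1 O:3
Element totals:
  C: 6
  H: 11
  N: 1
  O: 3
  S: 1
Molecular formula: C6H11NO3S.
  M = 6(12.011) + 11(1.008) + 14.007 + 3(15.999) + 32.06
    = 72.066 + 11.088 + 14.007 + 47.997 + 32.060 = 177.218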